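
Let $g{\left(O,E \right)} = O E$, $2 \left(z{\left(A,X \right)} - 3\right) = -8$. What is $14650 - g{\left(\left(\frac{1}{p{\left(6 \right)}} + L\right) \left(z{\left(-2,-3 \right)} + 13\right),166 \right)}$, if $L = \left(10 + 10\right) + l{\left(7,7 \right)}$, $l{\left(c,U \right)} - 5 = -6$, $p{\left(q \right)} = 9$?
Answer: $- \frac{70258}{3} \approx -23419.0$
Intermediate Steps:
$l{\left(c,U \right)} = -1$ ($l{\left(c,U \right)} = 5 - 6 = -1$)
$z{\left(A,X \right)} = -1$ ($z{\left(A,X \right)} = 3 + \frac{1}{2} \left(-8\right) = 3 - 4 = -1$)
$L = 19$ ($L = \left(10 + 10\right) - 1 = 20 - 1 = 19$)
$g{\left(O,E \right)} = E O$
$14650 - g{\left(\left(\frac{1}{p{\left(6 \right)}} + L\right) \left(z{\left(-2,-3 \right)} + 13\right),166 \right)} = 14650 - 166 \left(\frac{1}{9} + 19\right) \left(-1 + 13\right) = 14650 - 166 \left(\frac{1}{9} + 19\right) 12 = 14650 - 166 \cdot \frac{172}{9} \cdot 12 = 14650 - 166 \cdot \frac{688}{3} = 14650 - \frac{114208}{3} = - \frac{70258}{3}$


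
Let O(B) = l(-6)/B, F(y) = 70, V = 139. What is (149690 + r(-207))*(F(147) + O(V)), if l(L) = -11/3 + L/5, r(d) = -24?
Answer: 21832827082/2085 ≈ 1.0471e+7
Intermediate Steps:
l(L) = -11/3 + L/5 (l(L) = -11*⅓ + L*(⅕) = -11/3 + L/5)
O(B) = -73/(15*B) (O(B) = (-11/3 + (⅕)*(-6))/B = (-11/3 - 6/5)/B = -73/(15*B))
(149690 + r(-207))*(F(147) + O(V)) = (149690 - 24)*(70 - 73/15/139) = 149666*(70 - 73/15*1/139) = 149666*(70 - 73/2085) = 149666*(145877/2085) = 21832827082/2085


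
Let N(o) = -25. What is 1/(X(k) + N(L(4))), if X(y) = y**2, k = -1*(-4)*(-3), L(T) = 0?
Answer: 1/119 ≈ 0.0084034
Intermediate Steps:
k = -12 (k = 4*(-3) = -12)
1/(X(k) + N(L(4))) = 1/((-12)**2 - 25) = 1/(144 - 25) = 1/119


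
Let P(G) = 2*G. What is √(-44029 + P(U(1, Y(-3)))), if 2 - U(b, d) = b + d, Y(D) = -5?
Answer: I*√44017 ≈ 209.8*I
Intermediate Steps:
U(b, d) = 2 - b - d (U(b, d) = 2 - (b + d) = 2 + (-b - d) = 2 - b - d)
√(-44029 + P(U(1, Y(-3)))) = √(-44029 + 2*(2 - 1*1 - 1*(-5))) = √(-44029 + 2*(2 - 1 + 5)) = √(-44029 + 2*6) = √(-44029 + 12) = √(-44017) = I*√44017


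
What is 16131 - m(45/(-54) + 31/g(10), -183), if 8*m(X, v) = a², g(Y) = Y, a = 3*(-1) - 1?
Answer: 16129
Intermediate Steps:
a = -4 (a = -3 - 1 = -4)
m(X, v) = 2 (m(X, v) = (⅛)*(-4)² = (⅛)*16 = 2)
16131 - m(45/(-54) + 31/g(10), -183) = 16131 - 1*2 = 16131 - 2 = 16129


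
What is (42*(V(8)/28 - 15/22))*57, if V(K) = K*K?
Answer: 42237/11 ≈ 3839.7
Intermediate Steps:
V(K) = K²
(42*(V(8)/28 - 15/22))*57 = (42*(8²/28 - 15/22))*57 = (42*(64*(1/28) - 15*1/22))*57 = (42*(16/7 - 15/22))*57 = (42*(247/154))*57 = (741/11)*57 = 42237/11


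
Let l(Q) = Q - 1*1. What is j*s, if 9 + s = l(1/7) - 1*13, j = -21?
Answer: 480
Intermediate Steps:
l(Q) = -1 + Q (l(Q) = Q - 1 = -1 + Q)
s = -160/7 (s = -9 + ((-1 + 1/7) - 1*13) = -9 + ((-1 + ⅐) - 13) = -9 + (-6/7 - 13) = -9 - 97/7 = -160/7 ≈ -22.857)
j*s = -21*(-160/7) = 480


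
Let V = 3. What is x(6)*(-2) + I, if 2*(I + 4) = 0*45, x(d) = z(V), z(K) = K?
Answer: -10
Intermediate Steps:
x(d) = 3
I = -4 (I = -4 + (0*45)/2 = -4 + (1/2)*0 = -4 + 0 = -4)
x(6)*(-2) + I = 3*(-2) - 4 = -6 - 4 = -10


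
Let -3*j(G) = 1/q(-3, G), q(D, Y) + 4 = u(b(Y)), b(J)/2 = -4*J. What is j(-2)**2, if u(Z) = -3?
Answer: 1/441 ≈ 0.0022676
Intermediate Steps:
b(J) = -8*J (b(J) = 2*(-4*J) = -8*J)
q(D, Y) = -7 (q(D, Y) = -4 - 3 = -7)
j(G) = 1/21 (j(G) = -1/3/(-7) = -1/3*(-1/7) = 1/21)
j(-2)**2 = (1/21)**2 = 1/441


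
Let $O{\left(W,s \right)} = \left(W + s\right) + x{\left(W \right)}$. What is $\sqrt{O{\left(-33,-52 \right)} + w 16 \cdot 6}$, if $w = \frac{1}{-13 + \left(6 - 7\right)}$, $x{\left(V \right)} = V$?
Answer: $\frac{i \sqrt{6118}}{7} \approx 11.174 i$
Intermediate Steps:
$w = - \frac{1}{14}$ ($w = \frac{1}{-13 - 1} = \frac{1}{-14} = - \frac{1}{14} \approx -0.071429$)
$O{\left(W,s \right)} = s + 2 W$ ($O{\left(W,s \right)} = \left(W + s\right) + W = s + 2 W$)
$\sqrt{O{\left(-33,-52 \right)} + w 16 \cdot 6} = \sqrt{\left(-52 + 2 \left(-33\right)\right) + \left(- \frac{1}{14}\right) 16 \cdot 6} = \sqrt{\left(-52 - 66\right) - \frac{48}{7}} = \sqrt{-118 - \frac{48}{7}} = \sqrt{- \frac{874}{7}} = \frac{i \sqrt{6118}}{7}$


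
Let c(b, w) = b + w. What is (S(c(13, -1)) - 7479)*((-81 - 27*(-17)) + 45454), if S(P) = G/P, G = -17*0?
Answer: -342777528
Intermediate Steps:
G = 0
S(P) = 0 (S(P) = 0/P = 0)
(S(c(13, -1)) - 7479)*((-81 - 27*(-17)) + 45454) = (0 - 7479)*((-81 - 27*(-17)) + 45454) = -7479*((-81 + 459) + 45454) = -7479*(378 + 45454) = -7479*45832 = -342777528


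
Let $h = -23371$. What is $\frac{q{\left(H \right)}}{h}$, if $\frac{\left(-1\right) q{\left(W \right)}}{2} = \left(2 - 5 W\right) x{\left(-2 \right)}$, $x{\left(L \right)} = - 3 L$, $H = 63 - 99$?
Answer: $\frac{2184}{23371} \approx 0.093449$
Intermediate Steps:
$H = -36$
$q{\left(W \right)} = -24 + 60 W$ ($q{\left(W \right)} = - 2 \left(2 - 5 W\right) \left(\left(-3\right) \left(-2\right)\right) = - 2 \left(2 - 5 W\right) 6 = - 2 \left(12 - 30 W\right) = -24 + 60 W$)
$\frac{q{\left(H \right)}}{h} = \frac{-24 + 60 \left(-36\right)}{-23371} = \left(-24 - 2160\right) \left(- \frac{1}{23371}\right) = \left(-2184\right) \left(- \frac{1}{23371}\right) = \frac{2184}{23371}$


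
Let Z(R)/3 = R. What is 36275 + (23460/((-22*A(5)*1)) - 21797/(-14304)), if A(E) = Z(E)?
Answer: 5696707639/157344 ≈ 36205.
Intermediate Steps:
Z(R) = 3*R
A(E) = 3*E
36275 + (23460/((-22*A(5)*1)) - 21797/(-14304)) = 36275 + (23460/((-66*5*1)) - 21797/(-14304)) = 36275 + (23460/((-22*15*1)) - 21797*(-1/14304)) = 36275 + (23460/((-330*1)) + 21797/14304) = 36275 + (23460/(-330) + 21797/14304) = 36275 + (23460*(-1/330) + 21797/14304) = 36275 + (-782/11 + 21797/14304) = 36275 - 10945961/157344 = 5696707639/157344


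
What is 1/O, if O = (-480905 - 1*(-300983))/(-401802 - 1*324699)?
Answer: 242167/59974 ≈ 4.0379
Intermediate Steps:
O = 59974/242167 (O = (-480905 + 300983)/(-401802 - 324699) = -179922/(-726501) = -179922*(-1/726501) = 59974/242167 ≈ 0.24766)
1/O = 1/(59974/242167) = 242167/59974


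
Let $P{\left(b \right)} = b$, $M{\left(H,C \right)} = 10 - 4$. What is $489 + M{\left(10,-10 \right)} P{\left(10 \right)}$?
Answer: $549$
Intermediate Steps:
$M{\left(H,C \right)} = 6$
$489 + M{\left(10,-10 \right)} P{\left(10 \right)} = 489 + 6 \cdot 10 = 489 + 60 = 549$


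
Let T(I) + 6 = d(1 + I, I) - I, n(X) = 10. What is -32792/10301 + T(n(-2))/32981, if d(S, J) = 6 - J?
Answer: -1081718972/339737281 ≈ -3.1840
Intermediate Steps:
T(I) = -2*I (T(I) = -6 + ((6 - I) - I) = -6 + (6 - 2*I) = -2*I)
-32792/10301 + T(n(-2))/32981 = -32792/10301 - 2*10/32981 = -32792*1/10301 - 20*1/32981 = -32792/10301 - 20/32981 = -1081718972/339737281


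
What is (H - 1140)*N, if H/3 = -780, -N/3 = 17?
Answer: 177480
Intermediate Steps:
N = -51 (N = -3*17 = -51)
H = -2340 (H = 3*(-780) = -2340)
(H - 1140)*N = (-2340 - 1140)*(-51) = -3480*(-51) = 177480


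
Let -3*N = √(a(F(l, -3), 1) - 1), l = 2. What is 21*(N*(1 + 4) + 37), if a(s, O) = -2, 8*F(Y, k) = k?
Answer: 777 - 35*I*√3 ≈ 777.0 - 60.622*I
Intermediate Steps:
F(Y, k) = k/8
N = -I*√3/3 (N = -√(-2 - 1)/3 = -I*√3/3 ≈ -0.57735*I)
21*(N*(1 + 4) + 37) = 21*((-I*√3/3)*(1 + 4) + 37) = 21*(-I*√3/3*5 + 37) = 21*(-5*I*√3/3 + 37) = 21*(37 - 5*I*√3/3) = 777 - 35*I*√3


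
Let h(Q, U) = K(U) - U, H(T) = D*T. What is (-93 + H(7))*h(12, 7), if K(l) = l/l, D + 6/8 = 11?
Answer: 255/2 ≈ 127.50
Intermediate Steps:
D = 41/4 (D = -¾ + 11 = 41/4 ≈ 10.250)
K(l) = 1
H(T) = 41*T/4
h(Q, U) = 1 - U
(-93 + H(7))*h(12, 7) = (-93 + (41/4)*7)*(1 - 1*7) = (-93 + 287/4)*(1 - 7) = -85/4*(-6) = 255/2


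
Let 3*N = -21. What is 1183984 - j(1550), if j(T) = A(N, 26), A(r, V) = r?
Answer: 1183991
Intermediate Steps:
N = -7 (N = (1/3)*(-21) = -7)
j(T) = -7
1183984 - j(1550) = 1183984 - 1*(-7) = 1183984 + 7 = 1183991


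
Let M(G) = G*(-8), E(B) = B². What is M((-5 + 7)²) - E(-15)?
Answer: -257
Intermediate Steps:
M(G) = -8*G
M((-5 + 7)²) - E(-15) = -8*(-5 + 7)² - 1*(-15)² = -8*2² - 1*225 = -8*4 - 225 = -32 - 225 = -257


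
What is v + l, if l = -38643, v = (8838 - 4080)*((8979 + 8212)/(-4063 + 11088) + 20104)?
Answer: 671785522503/7025 ≈ 9.5628e+7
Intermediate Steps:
v = 672056989578/7025 (v = 4758*(17191/7025 + 20104) = 4758*(141247791/7025) = 672056989578/7025 ≈ 9.5666e+7)
v + l = 672056989578/7025 - 38643 = 671785522503/7025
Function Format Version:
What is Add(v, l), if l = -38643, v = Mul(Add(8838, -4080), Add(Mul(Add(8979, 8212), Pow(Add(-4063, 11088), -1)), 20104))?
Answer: Rational(671785522503, 7025) ≈ 9.5628e+7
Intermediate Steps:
v = Rational(672056989578, 7025) (v = Mul(4758, Add(Mul(17191, Pow(7025, -1)), 20104)) = Mul(4758, Add(Mul(17191, Rational(1, 7025)), 20104)) = Mul(4758, Add(Rational(17191, 7025), 20104)) = Mul(4758, Rational(141247791, 7025)) = Rational(672056989578, 7025) ≈ 9.5666e+7)
Add(v, l) = Add(Rational(672056989578, 7025), -38643) = Rational(671785522503, 7025)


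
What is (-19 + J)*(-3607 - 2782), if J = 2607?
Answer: -16534732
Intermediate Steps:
(-19 + J)*(-3607 - 2782) = (-19 + 2607)*(-3607 - 2782) = 2588*(-6389) = -16534732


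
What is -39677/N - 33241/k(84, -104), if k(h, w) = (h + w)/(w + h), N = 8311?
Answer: -276305628/8311 ≈ -33246.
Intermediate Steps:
k(h, w) = 1 (k(h, w) = (h + w)/(h + w) = 1)
-39677/N - 33241/k(84, -104) = -39677/8311 - 33241/1 = -39677*1/8311 - 33241*1 = -39677/8311 - 33241 = -276305628/8311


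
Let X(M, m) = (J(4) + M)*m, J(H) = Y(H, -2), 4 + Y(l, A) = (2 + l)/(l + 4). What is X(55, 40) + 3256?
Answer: 5326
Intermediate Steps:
Y(l, A) = -4 + (2 + l)/(4 + l) (Y(l, A) = -4 + (2 + l)/(l + 4) = -4 + (2 + l)/(4 + l))
J(H) = (-14 - 3*H)/(4 + H)
X(M, m) = m*(-13/4 + M) (X(M, m) = ((-14 - 3*4)/(4 + 4) + M)*m = ((-14 - 12)/8 + M)*m = ((1/8)*(-26) + M)*m = (-13/4 + M)*m = m*(-13/4 + M))
X(55, 40) + 3256 = (1/4)*40*(-13 + 4*55) + 3256 = (1/4)*40*(-13 + 220) + 3256 = (1/4)*40*207 + 3256 = 2070 + 3256 = 5326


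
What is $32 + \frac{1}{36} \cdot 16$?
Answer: $\frac{292}{9} \approx 32.444$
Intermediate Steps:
$32 + \frac{1}{36} \cdot 16 = 32 + \frac{4}{9} = \frac{292}{9}$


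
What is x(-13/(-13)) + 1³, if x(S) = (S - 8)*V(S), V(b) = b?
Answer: -6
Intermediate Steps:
x(S) = S*(-8 + S) (x(S) = (S - 8)*S = (-8 + S)*S = S*(-8 + S))
x(-13/(-13)) + 1³ = (-13/(-13))*(-8 - 13/(-13)) + 1³ = (-13*(-1/13))*(-8 - 13*(-1/13)) + 1 = 1*(-8 + 1) + 1 = 1*(-7) + 1 = -7 + 1 = -6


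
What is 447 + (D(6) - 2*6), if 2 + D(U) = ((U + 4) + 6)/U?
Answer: 1307/3 ≈ 435.67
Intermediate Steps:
D(U) = -2 + (10 + U)/U (D(U) = -2 + ((U + 4) + 6)/U = -2 + ((4 + U) + 6)/U = -2 + (10 + U)/U)
447 + (D(6) - 2*6) = 447 + ((10 - 1*6)/6 - 2*6) = 447 + ((10 - 6)/6 - 12) = 447 + ((1/6)*4 - 12) = 447 + (2/3 - 12) = 447 - 34/3 = 1307/3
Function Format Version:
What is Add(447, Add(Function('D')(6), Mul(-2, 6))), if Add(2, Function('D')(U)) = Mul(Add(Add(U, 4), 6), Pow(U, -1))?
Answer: Rational(1307, 3) ≈ 435.67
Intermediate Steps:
Function('D')(U) = Add(-2, Mul(Pow(U, -1), Add(10, U))) (Function('D')(U) = Add(-2, Mul(Add(Add(U, 4), 6), Pow(U, -1))) = Add(-2, Mul(Add(Add(4, U), 6), Pow(U, -1))) = Add(-2, Mul(Add(10, U), Pow(U, -1))) = Add(-2, Mul(Pow(U, -1), Add(10, U))))
Add(447, Add(Function('D')(6), Mul(-2, 6))) = Add(447, Add(Mul(Pow(6, -1), Add(10, Mul(-1, 6))), Mul(-2, 6))) = Add(447, Add(Mul(Rational(1, 6), Add(10, -6)), -12)) = Add(447, Add(Mul(Rational(1, 6), 4), -12)) = Add(447, Add(Rational(2, 3), -12)) = Add(447, Rational(-34, 3)) = Rational(1307, 3)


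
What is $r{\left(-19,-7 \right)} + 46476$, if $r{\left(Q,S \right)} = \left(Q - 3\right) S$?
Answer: $46630$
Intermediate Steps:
$r{\left(Q,S \right)} = S \left(-3 + Q\right)$ ($r{\left(Q,S \right)} = \left(-3 + Q\right) S = S \left(-3 + Q\right)$)
$r{\left(-19,-7 \right)} + 46476 = - 7 \left(-3 - 19\right) + 46476 = \left(-7\right) \left(-22\right) + 46476 = 154 + 46476 = 46630$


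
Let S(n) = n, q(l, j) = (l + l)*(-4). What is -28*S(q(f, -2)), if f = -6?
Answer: -1344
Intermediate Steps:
q(l, j) = -8*l (q(l, j) = (2*l)*(-4) = -8*l)
-28*S(q(f, -2)) = -(-224)*(-6) = -28*48 = -1344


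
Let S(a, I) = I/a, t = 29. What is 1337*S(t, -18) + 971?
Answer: 4093/29 ≈ 141.14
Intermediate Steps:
1337*S(t, -18) + 971 = 1337*(-18/29) + 971 = -24066/29 + 971 = 4093/29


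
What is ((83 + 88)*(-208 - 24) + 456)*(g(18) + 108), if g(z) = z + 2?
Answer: -5019648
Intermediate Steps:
g(z) = 2 + z
((83 + 88)*(-208 - 24) + 456)*(g(18) + 108) = ((83 + 88)*(-208 - 24) + 456)*((2 + 18) + 108) = (171*(-232) + 456)*(20 + 108) = (-39672 + 456)*128 = -39216*128 = -5019648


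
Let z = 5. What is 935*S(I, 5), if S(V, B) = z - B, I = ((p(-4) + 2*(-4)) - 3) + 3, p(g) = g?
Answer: 0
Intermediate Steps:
I = -12 (I = ((-4 + 2*(-4)) - 3) + 3 = ((-4 - 8) - 3) + 3 = (-12 - 3) + 3 = -15 + 3 = -12)
S(V, B) = 5 - B
935*S(I, 5) = 935*(5 - 1*5) = 935*(5 - 5) = 935*0 = 0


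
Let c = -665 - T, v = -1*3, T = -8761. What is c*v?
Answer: -24288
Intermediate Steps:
v = -3
c = 8096 (c = -665 - 1*(-8761) = -665 + 8761 = 8096)
c*v = 8096*(-3) = -24288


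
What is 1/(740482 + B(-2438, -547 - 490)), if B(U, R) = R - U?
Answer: 1/741883 ≈ 1.3479e-6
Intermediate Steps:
1/(740482 + B(-2438, -547 - 490)) = 1/(740482 + ((-547 - 490) - 1*(-2438))) = 1/(740482 + (-1037 + 2438)) = 1/(740482 + 1401) = 1/741883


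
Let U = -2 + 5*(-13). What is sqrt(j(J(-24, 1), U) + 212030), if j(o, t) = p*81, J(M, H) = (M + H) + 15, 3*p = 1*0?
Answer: sqrt(212030) ≈ 460.47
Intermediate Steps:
p = 0 (p = (1*0)/3 = (1/3)*0 = 0)
J(M, H) = 15 + H + M (J(M, H) = (H + M) + 15 = 15 + H + M)
U = -67 (U = -2 - 65 = -67)
j(o, t) = 0 (j(o, t) = 0*81 = 0)
sqrt(j(J(-24, 1), U) + 212030) = sqrt(0 + 212030) = sqrt(212030)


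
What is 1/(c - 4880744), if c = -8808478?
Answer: -1/13689222 ≈ -7.3050e-8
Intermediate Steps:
1/(c - 4880744) = 1/(-8808478 - 4880744) = 1/(-13689222) = -1/13689222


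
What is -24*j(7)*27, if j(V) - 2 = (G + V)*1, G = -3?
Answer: -3888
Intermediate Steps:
j(V) = -1 + V (j(V) = 2 + (-3 + V)*1 = 2 + (-3 + V) = -1 + V)
-24*j(7)*27 = -24*(-1 + 7)*27 = -24*6*27 = -144*27 = -3888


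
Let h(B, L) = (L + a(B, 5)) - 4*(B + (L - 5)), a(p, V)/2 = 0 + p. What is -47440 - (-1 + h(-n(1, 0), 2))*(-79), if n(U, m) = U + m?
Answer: -46255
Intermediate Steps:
a(p, V) = 2*p (a(p, V) = 2*(0 + p) = 2*p)
h(B, L) = 20 - 3*L - 2*B (h(B, L) = (L + 2*B) - 4*(B + (L - 5)) = (L + 2*B) - 4*(B + (-5 + L)) = (L + 2*B) - 4*(-5 + B + L) = (L + 2*B) + (20 - 4*B - 4*L) = 20 - 3*L - 2*B)
-47440 - (-1 + h(-n(1, 0), 2))*(-79) = -47440 - (-1 + (20 - 3*2 - (-2)*(1 + 0)))*(-79) = -47440 - (-1 + (20 - 6 - (-2)))*(-79) = -47440 - (-1 + (20 - 6 - 2*(-1)))*(-79) = -47440 - (-1 + (20 - 6 + 2))*(-79) = -47440 - (-1 + 16)*(-79) = -47440 - 15*(-79) = -47440 - 1*(-1185) = -47440 + 1185 = -46255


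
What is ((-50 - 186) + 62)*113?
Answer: -19662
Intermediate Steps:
((-50 - 186) + 62)*113 = (-236 + 62)*113 = -174*113 = -19662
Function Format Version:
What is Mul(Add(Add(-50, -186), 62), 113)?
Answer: -19662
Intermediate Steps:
Mul(Add(Add(-50, -186), 62), 113) = Mul(Add(-236, 62), 113) = Mul(-174, 113) = -19662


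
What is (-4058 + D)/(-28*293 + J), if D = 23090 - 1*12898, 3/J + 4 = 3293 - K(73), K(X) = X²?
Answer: -4171120/5578721 ≈ -0.74768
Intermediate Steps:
J = -1/680 (J = 3/(-4 + (3293 - 1*73²)) = 3/(-4 + (3293 - 1*5329)) = 3/(-4 + (3293 - 5329)) = 3/(-4 - 2036) = 3/(-2040) = 3*(-1/2040) = -1/680 ≈ -0.0014706)
D = 10192 (D = 23090 - 12898 = 10192)
(-4058 + D)/(-28*293 + J) = (-4058 + 10192)/(-28*293 - 1/680) = 6134/(-8204 - 1/680) = 6134/(-5578721/680) = 6134*(-680/5578721) = -4171120/5578721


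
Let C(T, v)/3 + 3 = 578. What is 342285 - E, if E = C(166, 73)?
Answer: 340560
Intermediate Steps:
C(T, v) = 1725 (C(T, v) = -9 + 3*578 = -9 + 1734 = 1725)
E = 1725
342285 - E = 342285 - 1*1725 = 342285 - 1725 = 340560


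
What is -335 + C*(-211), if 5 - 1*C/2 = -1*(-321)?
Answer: 133017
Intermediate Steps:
C = -632 (C = 10 - (-2)*(-321) = 10 - 2*321 = 10 - 642 = -632)
-335 + C*(-211) = -335 - 632*(-211) = -335 + 133352 = 133017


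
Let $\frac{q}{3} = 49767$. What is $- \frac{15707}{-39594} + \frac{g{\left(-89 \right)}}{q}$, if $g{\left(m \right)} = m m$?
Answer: $\frac{886231627}{1970474598} \approx 0.44976$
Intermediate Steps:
$q = 149301$ ($q = 3 \cdot 49767 = 149301$)
$g{\left(m \right)} = m^{2}$
$- \frac{15707}{-39594} + \frac{g{\left(-89 \right)}}{q} = - \frac{15707}{-39594} + \frac{\left(-89\right)^{2}}{149301} = \left(-15707\right) \left(- \frac{1}{39594}\right) + 7921 \cdot \frac{1}{149301} = \frac{15707}{39594} + \frac{7921}{149301} = \frac{886231627}{1970474598}$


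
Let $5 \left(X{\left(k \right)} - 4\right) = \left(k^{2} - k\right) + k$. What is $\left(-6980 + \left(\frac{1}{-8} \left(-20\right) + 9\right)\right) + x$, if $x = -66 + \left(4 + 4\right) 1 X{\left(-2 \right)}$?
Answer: $- \frac{69961}{10} \approx -6996.1$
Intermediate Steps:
$X{\left(k \right)} = 4 + \frac{k^{2}}{5}$ ($X{\left(k \right)} = 4 + \frac{\left(k^{2} - k\right) + k}{5} = 4 + \frac{k^{2}}{5}$)
$x = - \frac{138}{5}$ ($x = -66 + \left(4 + 4\right) 1 \left(4 + \frac{\left(-2\right)^{2}}{5}\right) = -66 + 8 \cdot 1 \left(4 + \frac{1}{5} \cdot 4\right) = -66 + 8 \left(4 + \frac{4}{5}\right) = -66 + 8 \cdot \frac{24}{5} = -66 + \frac{192}{5} = - \frac{138}{5} \approx -27.6$)
$\left(-6980 + \left(\frac{1}{-8} \left(-20\right) + 9\right)\right) + x = \left(-6980 + \left(\frac{1}{-8} \left(-20\right) + 9\right)\right) - \frac{138}{5} = \left(-6980 + \left(\left(- \frac{1}{8}\right) \left(-20\right) + 9\right)\right) - \frac{138}{5} = \left(-6980 + \left(\frac{5}{2} + 9\right)\right) - \frac{138}{5} = \left(-6980 + \frac{23}{2}\right) - \frac{138}{5} = - \frac{13937}{2} - \frac{138}{5} = - \frac{69961}{10}$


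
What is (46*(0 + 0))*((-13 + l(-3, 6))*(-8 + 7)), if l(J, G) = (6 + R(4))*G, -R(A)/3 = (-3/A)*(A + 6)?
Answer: 0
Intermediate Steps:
R(A) = 9*(6 + A)/A (R(A) = -3*(-3/A)*(A + 6) = -3*(-3/A)*(6 + A) = -(-9)*(6 + A)/A = 9*(6 + A)/A)
l(J, G) = 57*G/2 (l(J, G) = (6 + (9 + 54/4))*G = (6 + (9 + 54*(¼)))*G = (6 + (9 + 27/2))*G = (6 + 45/2)*G = 57*G/2)
(46*(0 + 0))*((-13 + l(-3, 6))*(-8 + 7)) = (46*(0 + 0))*((-13 + (57/2)*6)*(-8 + 7)) = (46*0)*((-13 + 171)*(-1)) = 0*(158*(-1)) = 0*(-158) = 0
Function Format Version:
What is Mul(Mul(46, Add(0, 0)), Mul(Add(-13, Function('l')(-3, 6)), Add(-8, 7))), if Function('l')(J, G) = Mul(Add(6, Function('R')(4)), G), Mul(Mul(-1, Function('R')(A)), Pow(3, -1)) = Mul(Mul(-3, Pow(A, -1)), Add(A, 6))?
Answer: 0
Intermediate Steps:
Function('R')(A) = Mul(9, Pow(A, -1), Add(6, A)) (Function('R')(A) = Mul(-3, Mul(Mul(-3, Pow(A, -1)), Add(A, 6))) = Mul(-3, Mul(Mul(-3, Pow(A, -1)), Add(6, A))) = Mul(-3, Mul(-3, Pow(A, -1), Add(6, A))) = Mul(9, Pow(A, -1), Add(6, A)))
Function('l')(J, G) = Mul(Rational(57, 2), G) (Function('l')(J, G) = Mul(Add(6, Add(9, Mul(54, Pow(4, -1)))), G) = Mul(Add(6, Add(9, Mul(54, Rational(1, 4)))), G) = Mul(Add(6, Add(9, Rational(27, 2))), G) = Mul(Add(6, Rational(45, 2)), G) = Mul(Rational(57, 2), G))
Mul(Mul(46, Add(0, 0)), Mul(Add(-13, Function('l')(-3, 6)), Add(-8, 7))) = Mul(Mul(46, Add(0, 0)), Mul(Add(-13, Mul(Rational(57, 2), 6)), Add(-8, 7))) = Mul(Mul(46, 0), Mul(Add(-13, 171), -1)) = Mul(0, Mul(158, -1)) = Mul(0, -158) = 0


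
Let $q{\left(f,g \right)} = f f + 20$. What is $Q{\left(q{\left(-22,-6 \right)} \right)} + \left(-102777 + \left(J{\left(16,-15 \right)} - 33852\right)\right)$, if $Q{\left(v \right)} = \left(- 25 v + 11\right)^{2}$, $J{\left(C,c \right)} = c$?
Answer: $158346277$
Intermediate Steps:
$q{\left(f,g \right)} = 20 + f^{2}$ ($q{\left(f,g \right)} = f^{2} + 20 = 20 + f^{2}$)
$Q{\left(v \right)} = \left(11 - 25 v\right)^{2}$
$Q{\left(q{\left(-22,-6 \right)} \right)} + \left(-102777 + \left(J{\left(16,-15 \right)} - 33852\right)\right) = \left(-11 + 25 \left(20 + \left(-22\right)^{2}\right)\right)^{2} - 136644 = \left(-11 + 25 \left(20 + 484\right)\right)^{2} - 136644 = \left(-11 + 25 \cdot 504\right)^{2} - 136644 = \left(-11 + 12600\right)^{2} - 136644 = 12589^{2} - 136644 = 158482921 - 136644 = 158346277$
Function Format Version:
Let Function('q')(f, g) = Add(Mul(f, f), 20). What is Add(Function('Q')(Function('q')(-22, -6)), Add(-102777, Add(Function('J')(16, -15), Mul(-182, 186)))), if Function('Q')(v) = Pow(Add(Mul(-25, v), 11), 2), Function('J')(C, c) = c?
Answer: 158346277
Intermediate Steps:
Function('q')(f, g) = Add(20, Pow(f, 2)) (Function('q')(f, g) = Add(Pow(f, 2), 20) = Add(20, Pow(f, 2)))
Function('Q')(v) = Pow(Add(11, Mul(-25, v)), 2)
Add(Function('Q')(Function('q')(-22, -6)), Add(-102777, Add(Function('J')(16, -15), Mul(-182, 186)))) = Add(Pow(Add(-11, Mul(25, Add(20, Pow(-22, 2)))), 2), Add(-102777, Add(-15, Mul(-182, 186)))) = Add(Pow(Add(-11, Mul(25, Add(20, 484))), 2), Add(-102777, Add(-15, -33852))) = Add(Pow(Add(-11, Mul(25, 504)), 2), Add(-102777, -33867)) = Add(Pow(Add(-11, 12600), 2), -136644) = Add(Pow(12589, 2), -136644) = Add(158482921, -136644) = 158346277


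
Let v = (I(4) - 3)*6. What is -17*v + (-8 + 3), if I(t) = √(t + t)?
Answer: 301 - 204*√2 ≈ 12.500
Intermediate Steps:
I(t) = √2*√t (I(t) = √(2*t) = √2*√t)
v = -18 + 12*√2 (v = (√2*√4 - 3)*6 = (√2*2 - 3)*6 = (2*√2 - 3)*6 = (-3 + 2*√2)*6 = -18 + 12*√2 ≈ -1.0294)
-17*v + (-8 + 3) = -17*(-18 + 12*√2) + (-8 + 3) = (306 - 204*√2) - 5 = 301 - 204*√2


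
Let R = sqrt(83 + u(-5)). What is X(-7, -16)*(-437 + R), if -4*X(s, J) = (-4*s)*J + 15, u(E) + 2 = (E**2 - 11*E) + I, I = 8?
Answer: -45898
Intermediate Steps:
u(E) = 6 + E**2 - 11*E (u(E) = -2 + ((E**2 - 11*E) + 8) = -2 + (8 + E**2 - 11*E) = 6 + E**2 - 11*E)
X(s, J) = -15/4 + J*s (X(s, J) = -((-4*s)*J + 15)/4 = -(-4*J*s + 15)/4 = -(15 - 4*J*s)/4 = -15/4 + J*s)
R = 13 (R = sqrt(83 + (6 + (-5)**2 - 11*(-5))) = sqrt(83 + (6 + 25 + 55)) = sqrt(83 + 86) = sqrt(169) = 13)
X(-7, -16)*(-437 + R) = (-15/4 - 16*(-7))*(-437 + 13) = (-15/4 + 112)*(-424) = (433/4)*(-424) = -45898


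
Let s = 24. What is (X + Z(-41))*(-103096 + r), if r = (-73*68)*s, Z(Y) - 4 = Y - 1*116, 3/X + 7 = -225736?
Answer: 7675600378224/225743 ≈ 3.4001e+7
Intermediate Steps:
X = -3/225743 (X = 3/(-7 - 225736) = 3/(-225743) = 3*(-1/225743) = -3/225743 ≈ -1.3289e-5)
Z(Y) = -112 + Y (Z(Y) = 4 + (Y - 1*116) = 4 + (Y - 116) = 4 + (-116 + Y) = -112 + Y)
r = -119136 (r = -73*68*24 = -4964*24 = -119136)
(X + Z(-41))*(-103096 + r) = (-3/225743 + (-112 - 41))*(-103096 - 119136) = (-3/225743 - 153)*(-222232) = -34538682/225743*(-222232) = 7675600378224/225743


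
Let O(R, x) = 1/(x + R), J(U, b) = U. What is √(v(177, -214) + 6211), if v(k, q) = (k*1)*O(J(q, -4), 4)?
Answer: √30429770/70 ≈ 78.805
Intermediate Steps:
O(R, x) = 1/(R + x)
v(k, q) = k/(4 + q) (v(k, q) = (k*1)/(q + 4) = k/(4 + q))
√(v(177, -214) + 6211) = √(177/(4 - 214) + 6211) = √(177/(-210) + 6211) = √(177*(-1/210) + 6211) = √(-59/70 + 6211) = √(434711/70) = √30429770/70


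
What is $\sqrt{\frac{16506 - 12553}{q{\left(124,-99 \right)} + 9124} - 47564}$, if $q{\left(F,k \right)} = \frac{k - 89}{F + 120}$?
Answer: $\frac{i \sqrt{87165490867315}}{42809} \approx 218.09 i$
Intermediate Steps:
$q{\left(F,k \right)} = \frac{-89 + k}{120 + F}$
$\sqrt{\frac{16506 - 12553}{q{\left(124,-99 \right)} + 9124} - 47564} = \sqrt{\frac{16506 - 12553}{\frac{-89 - 99}{120 + 124} + 9124} - 47564} = \sqrt{\frac{3953}{\frac{1}{244} \left(-188\right) + 9124} - 47564} = \sqrt{\frac{3953}{- \frac{47}{61} + 9124} - 47564} = \sqrt{\frac{3953}{\frac{556517}{61}} - 47564} = \sqrt{3953 \cdot \frac{61}{556517} - 47564} = \sqrt{\frac{241133}{556517} - 47564} = \sqrt{- \frac{26469933455}{556517}} = \frac{i \sqrt{87165490867315}}{42809}$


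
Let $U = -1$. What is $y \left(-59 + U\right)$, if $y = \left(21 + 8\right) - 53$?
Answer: $1440$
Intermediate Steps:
$y = -24$ ($y = 29 - 53 = -24$)
$y \left(-59 + U\right) = - 24 \left(-59 - 1\right) = \left(-24\right) \left(-60\right) = 1440$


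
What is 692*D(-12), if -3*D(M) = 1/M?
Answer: 173/9 ≈ 19.222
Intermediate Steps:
D(M) = -1/(3*M)
692*D(-12) = 692*(-1/3/(-12)) = 692*(-1/3*(-1/12)) = 692*(1/36) = 173/9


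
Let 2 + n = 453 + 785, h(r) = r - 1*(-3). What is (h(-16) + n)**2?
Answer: 1495729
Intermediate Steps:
h(r) = 3 + r (h(r) = r + 3 = 3 + r)
n = 1236 (n = -2 + (453 + 785) = -2 + 1238 = 1236)
(h(-16) + n)**2 = ((3 - 16) + 1236)**2 = (-13 + 1236)**2 = 1223**2 = 1495729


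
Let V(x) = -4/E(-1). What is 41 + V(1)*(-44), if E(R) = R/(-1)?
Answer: 217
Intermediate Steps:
E(R) = -R (E(R) = R*(-1) = -R)
V(x) = -4 (V(x) = -4/((-1*(-1))) = -4/1 = -4*1 = -4)
41 + V(1)*(-44) = 41 - 4*(-44) = 41 + 176 = 217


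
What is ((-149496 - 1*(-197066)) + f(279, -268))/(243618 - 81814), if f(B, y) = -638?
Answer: 11733/40451 ≈ 0.29005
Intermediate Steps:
((-149496 - 1*(-197066)) + f(279, -268))/(243618 - 81814) = ((-149496 - 1*(-197066)) - 638)/(243618 - 81814) = ((-149496 + 197066) - 638)/161804 = (47570 - 638)*(1/161804) = 46932*(1/161804) = 11733/40451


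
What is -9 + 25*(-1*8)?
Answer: -209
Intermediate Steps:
-9 + 25*(-1*8) = -9 + 25*(-8) = -9 - 200 = -209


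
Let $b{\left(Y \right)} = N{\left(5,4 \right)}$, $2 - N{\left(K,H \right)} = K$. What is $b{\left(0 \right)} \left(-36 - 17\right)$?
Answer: $159$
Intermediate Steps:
$N{\left(K,H \right)} = 2 - K$
$b{\left(Y \right)} = -3$ ($b{\left(Y \right)} = 2 - 5 = -3$)
$b{\left(0 \right)} \left(-36 - 17\right) = - 3 \left(-36 - 17\right) = \left(-3\right) \left(-53\right) = 159$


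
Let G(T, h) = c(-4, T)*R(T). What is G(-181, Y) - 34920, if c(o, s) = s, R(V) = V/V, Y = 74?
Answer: -35101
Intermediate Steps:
R(V) = 1
G(T, h) = T (G(T, h) = T*1 = T)
G(-181, Y) - 34920 = -181 - 34920 = -35101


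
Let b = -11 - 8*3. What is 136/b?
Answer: -136/35 ≈ -3.8857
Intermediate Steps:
b = -35 (b = -11 - 24 = -35)
136/b = 136/(-35) = 136*(-1/35) = -136/35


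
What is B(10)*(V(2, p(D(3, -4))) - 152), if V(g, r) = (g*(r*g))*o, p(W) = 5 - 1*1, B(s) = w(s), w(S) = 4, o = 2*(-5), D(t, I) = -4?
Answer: -1248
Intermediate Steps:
o = -10
B(s) = 4
p(W) = 4 (p(W) = 5 - 1 = 4)
V(g, r) = -10*r*g² (V(g, r) = (g*(r*g))*(-10) = (g*(g*r))*(-10) = (r*g²)*(-10) = -10*r*g²)
B(10)*(V(2, p(D(3, -4))) - 152) = 4*(-10*4*2² - 152) = 4*(-10*4*4 - 152) = 4*(-160 - 152) = 4*(-312) = -1248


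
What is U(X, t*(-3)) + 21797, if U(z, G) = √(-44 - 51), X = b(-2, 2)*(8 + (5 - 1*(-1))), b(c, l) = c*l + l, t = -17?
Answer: 21797 + I*√95 ≈ 21797.0 + 9.7468*I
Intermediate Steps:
b(c, l) = l + c*l
X = -28 (X = (2*(1 - 2))*(8 + (5 - 1*(-1))) = (2*(-1))*(8 + (5 + 1)) = -2*(8 + 6) = -2*14 = -28)
U(z, G) = I*√95 (U(z, G) = √(-95) = I*√95)
U(X, t*(-3)) + 21797 = I*√95 + 21797 = 21797 + I*√95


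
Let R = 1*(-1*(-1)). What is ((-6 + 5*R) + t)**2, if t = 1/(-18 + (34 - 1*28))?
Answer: 169/144 ≈ 1.1736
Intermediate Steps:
R = 1 (R = 1*1 = 1)
t = -1/12 (t = 1/(-18 + (34 - 28)) = 1/(-18 + 6) = 1/(-12) = -1/12 ≈ -0.083333)
((-6 + 5*R) + t)**2 = ((-6 + 5*1) - 1/12)**2 = ((-6 + 5) - 1/12)**2 = (-1 - 1/12)**2 = (-13/12)**2 = 169/144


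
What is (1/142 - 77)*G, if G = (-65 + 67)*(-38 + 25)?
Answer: 142129/71 ≈ 2001.8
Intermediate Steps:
G = -26 (G = 2*(-13) = -26)
(1/142 - 77)*G = (1/142 - 77)*(-26) = -10933/142*(-26) = 142129/71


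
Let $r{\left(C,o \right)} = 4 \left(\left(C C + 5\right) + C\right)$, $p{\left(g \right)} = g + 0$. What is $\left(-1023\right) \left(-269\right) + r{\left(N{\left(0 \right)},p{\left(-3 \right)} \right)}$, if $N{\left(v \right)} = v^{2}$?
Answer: $275207$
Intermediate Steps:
$p{\left(g \right)} = g$
$r{\left(C,o \right)} = 20 + 4 C + 4 C^{2}$ ($r{\left(C,o \right)} = 4 \left(\left(C^{2} + 5\right) + C\right) = 4 \left(\left(5 + C^{2}\right) + C\right) = 4 \left(5 + C + C^{2}\right) = 20 + 4 C + 4 C^{2}$)
$\left(-1023\right) \left(-269\right) + r{\left(N{\left(0 \right)},p{\left(-3 \right)} \right)} = \left(-1023\right) \left(-269\right) + \left(20 + 4 \cdot 0^{2} + 4 \left(0^{2}\right)^{2}\right) = 275187 + \left(20 + 4 \cdot 0 + 4 \cdot 0^{2}\right) = 275187 + \left(20 + 0 + 4 \cdot 0\right) = 275187 + \left(20 + 0 + 0\right) = 275187 + 20 = 275207$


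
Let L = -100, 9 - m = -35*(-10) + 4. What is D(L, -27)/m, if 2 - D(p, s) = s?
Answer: -29/345 ≈ -0.084058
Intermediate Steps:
m = -345 (m = 9 - (-35*(-10) + 4) = 9 - (350 + 4) = 9 - 1*354 = 9 - 354 = -345)
D(p, s) = 2 - s
D(L, -27)/m = (2 - 1*(-27))/(-345) = (2 + 27)*(-1/345) = 29*(-1/345) = -29/345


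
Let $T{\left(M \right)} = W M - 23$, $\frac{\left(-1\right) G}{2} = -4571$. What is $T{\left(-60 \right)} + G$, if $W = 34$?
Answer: $7079$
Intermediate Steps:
$G = 9142$ ($G = \left(-2\right) \left(-4571\right) = 9142$)
$T{\left(M \right)} = -23 + 34 M$ ($T{\left(M \right)} = 34 M - 23 = -23 + 34 M$)
$T{\left(-60 \right)} + G = \left(-23 + 34 \left(-60\right)\right) + 9142 = \left(-23 - 2040\right) + 9142 = -2063 + 9142 = 7079$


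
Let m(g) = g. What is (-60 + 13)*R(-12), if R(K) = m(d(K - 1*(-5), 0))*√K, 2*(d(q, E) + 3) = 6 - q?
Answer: -329*I*√3 ≈ -569.84*I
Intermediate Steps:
d(q, E) = -q/2 (d(q, E) = -3 + (6 - q)/2 = -3 + (3 - q/2) = -q/2)
R(K) = √K*(-5/2 - K/2) (R(K) = (-(K - 1*(-5))/2)*√K = (-(K + 5)/2)*√K = (-(5 + K)/2)*√K = (-5/2 - K/2)*√K = √K*(-5/2 - K/2))
(-60 + 13)*R(-12) = (-60 + 13)*(√(-12)*(-5 - 1*(-12))/2) = -47*2*I*√3*(-5 + 12)/2 = -47*2*I*√3*7/2 = -329*I*√3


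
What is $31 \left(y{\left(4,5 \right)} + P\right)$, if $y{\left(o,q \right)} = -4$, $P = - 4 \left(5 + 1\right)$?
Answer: $-868$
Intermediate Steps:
$P = -24$ ($P = \left(-4\right) 6 = -24$)
$31 \left(y{\left(4,5 \right)} + P\right) = 31 \left(-4 - 24\right) = 31 \left(-28\right) = -868$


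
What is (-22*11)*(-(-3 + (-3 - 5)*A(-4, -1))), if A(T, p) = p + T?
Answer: 8954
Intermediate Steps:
A(T, p) = T + p
(-22*11)*(-(-3 + (-3 - 5)*A(-4, -1))) = (-22*11)*(-(-3 + (-3 - 5)*(-4 - 1))) = -(-242)*(-3 - 8*(-5)) = -(-242)*(-3 + 40) = -(-242)*37 = -242*(-37) = 8954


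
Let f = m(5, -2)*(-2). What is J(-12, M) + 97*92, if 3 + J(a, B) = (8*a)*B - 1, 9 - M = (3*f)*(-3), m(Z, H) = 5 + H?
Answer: 13240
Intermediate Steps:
f = -6 (f = (5 - 2)*(-2) = 3*(-2) = -6)
M = -45 (M = 9 - 3*(-6)*(-3) = 9 - (-18)*(-3) = 9 - 1*54 = 9 - 54 = -45)
J(a, B) = -4 + 8*B*a (J(a, B) = -3 + ((8*a)*B - 1) = -3 + (8*B*a - 1) = -3 + (-1 + 8*B*a) = -4 + 8*B*a)
J(-12, M) + 97*92 = (-4 + 8*(-45)*(-12)) + 97*92 = (-4 + 4320) + 8924 = 4316 + 8924 = 13240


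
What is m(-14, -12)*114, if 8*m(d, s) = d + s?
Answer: -741/2 ≈ -370.50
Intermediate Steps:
m(d, s) = d/8 + s/8 (m(d, s) = (d + s)/8 = d/8 + s/8)
m(-14, -12)*114 = ((⅛)*(-14) + (⅛)*(-12))*114 = (-7/4 - 3/2)*114 = -13/4*114 = -741/2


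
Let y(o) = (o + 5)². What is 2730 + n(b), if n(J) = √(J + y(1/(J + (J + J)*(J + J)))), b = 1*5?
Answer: 2730 + √331801/105 ≈ 2735.5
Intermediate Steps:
y(o) = (5 + o)²
b = 5
n(J) = √(J + (5 + 1/(J + 4*J²))²) (n(J) = √(J + (5 + 1/(J + (J + J)*(J + J)))²) = √(J + (5 + 1/(J + (2*J)*(2*J)))²) = √(J + (5 + 1/(J + 4*J²))²))
2730 + n(b) = 2730 + √(5 + (1 + 5*5 + 20*5²)²/(5²*(1 + 4*5)²)) = 2730 + √(5 + (1 + 25 + 20*25)²/(25*(1 + 20)²)) = 2730 + √(5 + (1/25)*(1 + 25 + 500)²/21²) = 2730 + √(5 + (1/25)*(1/441)*526²) = 2730 + √(5 + (1/25)*(1/441)*276676) = 2730 + √(5 + 276676/11025) = 2730 + √(331801/11025) = 2730 + √331801/105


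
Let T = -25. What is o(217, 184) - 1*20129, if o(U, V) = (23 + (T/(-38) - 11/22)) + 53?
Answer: -381004/19 ≈ -20053.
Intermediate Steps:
o(U, V) = 1447/19 (o(U, V) = (23 + (-25/(-38) - 11/22)) + 53 = (23 + (-25*(-1/38) - 11*1/22)) + 53 = (23 + (25/38 - ½)) + 53 = (23 + 3/19) + 53 = 440/19 + 53 = 1447/19)
o(217, 184) - 1*20129 = 1447/19 - 1*20129 = 1447/19 - 20129 = -381004/19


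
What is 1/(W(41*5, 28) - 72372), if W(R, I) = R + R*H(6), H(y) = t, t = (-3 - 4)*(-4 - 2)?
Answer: -1/63557 ≈ -1.5734e-5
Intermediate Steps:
t = 42 (t = -7*(-6) = 42)
H(y) = 42
W(R, I) = 43*R (W(R, I) = R + R*42 = R + 42*R = 43*R)
1/(W(41*5, 28) - 72372) = 1/(43*(41*5) - 72372) = 1/(43*205 - 72372) = 1/(8815 - 72372) = 1/(-63557) = -1/63557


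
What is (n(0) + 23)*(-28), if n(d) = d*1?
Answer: -644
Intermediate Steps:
n(d) = d
(n(0) + 23)*(-28) = (0 + 23)*(-28) = 23*(-28) = -644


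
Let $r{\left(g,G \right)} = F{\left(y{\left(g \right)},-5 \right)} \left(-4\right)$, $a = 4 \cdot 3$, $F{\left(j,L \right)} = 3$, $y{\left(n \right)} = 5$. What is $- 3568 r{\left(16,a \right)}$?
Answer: $42816$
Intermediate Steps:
$a = 12$
$r{\left(g,G \right)} = -12$ ($r{\left(g,G \right)} = 3 \left(-4\right) = -12$)
$- 3568 r{\left(16,a \right)} = \left(-3568\right) \left(-12\right) = 42816$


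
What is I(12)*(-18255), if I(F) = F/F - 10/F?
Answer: -6085/2 ≈ -3042.5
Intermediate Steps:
I(F) = 1 - 10/F
I(12)*(-18255) = ((-10 + 12)/12)*(-18255) = ((1/12)*2)*(-18255) = (1/6)*(-18255) = -6085/2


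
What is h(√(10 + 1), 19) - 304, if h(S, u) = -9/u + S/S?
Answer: -5766/19 ≈ -303.47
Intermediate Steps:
h(S, u) = 1 - 9/u (h(S, u) = -9/u + 1 = 1 - 9/u)
h(√(10 + 1), 19) - 304 = (-9 + 19)/19 - 304 = (1/19)*10 - 304 = 10/19 - 304 = -5766/19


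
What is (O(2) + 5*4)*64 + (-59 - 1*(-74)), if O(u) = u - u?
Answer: 1295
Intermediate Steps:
O(u) = 0
(O(2) + 5*4)*64 + (-59 - 1*(-74)) = (0 + 5*4)*64 + (-59 - 1*(-74)) = (0 + 20)*64 + (-59 + 74) = 20*64 + 15 = 1280 + 15 = 1295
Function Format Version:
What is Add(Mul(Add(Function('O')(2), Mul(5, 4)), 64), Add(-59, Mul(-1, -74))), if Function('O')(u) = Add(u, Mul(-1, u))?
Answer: 1295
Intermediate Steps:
Function('O')(u) = 0
Add(Mul(Add(Function('O')(2), Mul(5, 4)), 64), Add(-59, Mul(-1, -74))) = Add(Mul(Add(0, Mul(5, 4)), 64), Add(-59, Mul(-1, -74))) = Add(Mul(Add(0, 20), 64), Add(-59, 74)) = Add(Mul(20, 64), 15) = Add(1280, 15) = 1295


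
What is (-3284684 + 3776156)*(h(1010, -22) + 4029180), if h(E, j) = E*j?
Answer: 1969308645120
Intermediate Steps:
(-3284684 + 3776156)*(h(1010, -22) + 4029180) = (-3284684 + 3776156)*(1010*(-22) + 4029180) = 491472*(-22220 + 4029180) = 491472*4006960 = 1969308645120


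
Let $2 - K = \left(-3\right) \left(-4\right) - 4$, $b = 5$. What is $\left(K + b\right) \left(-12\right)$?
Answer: $12$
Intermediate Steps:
$K = -6$ ($K = 2 - \left(\left(-3\right) \left(-4\right) - 4\right) = 2 - \left(12 - 4\right) = 2 - 8 = -6$)
$\left(K + b\right) \left(-12\right) = \left(-6 + 5\right) \left(-12\right) = \left(-1\right) \left(-12\right) = 12$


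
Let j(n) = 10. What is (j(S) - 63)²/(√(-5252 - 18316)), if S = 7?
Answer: -2809*I*√1473/5892 ≈ -18.297*I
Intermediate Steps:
(j(S) - 63)²/(√(-5252 - 18316)) = (10 - 63)²/(√(-5252 - 18316)) = (-53)²/(√(-23568)) = 2809/((4*I*√1473)) = 2809*(-I*√1473/5892) = -2809*I*√1473/5892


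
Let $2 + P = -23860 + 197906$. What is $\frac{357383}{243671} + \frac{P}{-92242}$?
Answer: $- \frac{4721876419}{11238350191} \approx -0.42016$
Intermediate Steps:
$P = 174044$ ($P = -2 + \left(-23860 + 197906\right) = -2 + 174046 = 174044$)
$\frac{357383}{243671} + \frac{P}{-92242} = \frac{357383}{243671} + \frac{174044}{-92242} = 357383 \cdot \frac{1}{243671} + 174044 \left(- \frac{1}{92242}\right) = \frac{357383}{243671} - \frac{87022}{46121} = - \frac{4721876419}{11238350191}$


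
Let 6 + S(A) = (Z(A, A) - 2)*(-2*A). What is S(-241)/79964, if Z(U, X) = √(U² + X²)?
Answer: -485/39982 + 58081*√2/39982 ≈ 2.0423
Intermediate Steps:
S(A) = -6 - 2*A*(-2 + √2*√(A²)) (S(A) = -6 + (√(A² + A²) - 2)*(-2*A) = -6 + (√(2*A²) - 2)*(-2*A) = -6 + (√2*√(A²) - 2)*(-2*A) = -6 + (-2 + √2*√(A²))*(-2*A) = -6 - 2*A*(-2 + √2*√(A²)))
S(-241)/79964 = (-6 + 4*(-241) - 2*(-241)*√2*√((-241)²))/79964 = (-6 - 964 - 2*(-241)*√2*√58081)*(1/79964) = (-6 - 964 - 2*(-241)*√2*241)*(1/79964) = (-6 - 964 + 116162*√2)*(1/79964) = (-970 + 116162*√2)*(1/79964) = -485/39982 + 58081*√2/39982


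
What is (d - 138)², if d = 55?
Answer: 6889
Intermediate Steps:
(d - 138)² = (55 - 138)² = (-83)² = 6889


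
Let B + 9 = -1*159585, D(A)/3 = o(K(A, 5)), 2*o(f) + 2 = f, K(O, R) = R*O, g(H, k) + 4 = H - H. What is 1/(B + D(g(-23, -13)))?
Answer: -1/159627 ≈ -6.2646e-6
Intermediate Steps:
g(H, k) = -4 (g(H, k) = -4 + (H - H) = -4 + 0 = -4)
K(O, R) = O*R
o(f) = -1 + f/2
D(A) = -3 + 15*A/2 (D(A) = 3*(-1 + (A*5)/2) = 3*(-1 + (5*A)/2) = 3*(-1 + 5*A/2) = -3 + 15*A/2)
B = -159594 (B = -9 - 1*159585 = -9 - 159585 = -159594)
1/(B + D(g(-23, -13))) = 1/(-159594 + (-3 + (15/2)*(-4))) = 1/(-159594 + (-3 - 30)) = 1/(-159594 - 33) = 1/(-159627) = -1/159627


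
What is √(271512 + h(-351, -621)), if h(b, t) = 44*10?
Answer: 4*√16997 ≈ 521.49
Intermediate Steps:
h(b, t) = 440
√(271512 + h(-351, -621)) = √(271512 + 440) = √271952 = 4*√16997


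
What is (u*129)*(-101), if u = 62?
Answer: -807798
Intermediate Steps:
(u*129)*(-101) = (62*129)*(-101) = 7998*(-101) = -807798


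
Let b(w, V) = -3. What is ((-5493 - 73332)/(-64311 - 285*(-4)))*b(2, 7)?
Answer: -26275/7019 ≈ -3.7434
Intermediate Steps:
((-5493 - 73332)/(-64311 - 285*(-4)))*b(2, 7) = ((-5493 - 73332)/(-64311 - 285*(-4)))*(-3) = -78825/(-64311 + 1140)*(-3) = -78825/(-63171)*(-3) = -78825*(-1/63171)*(-3) = (26275/21057)*(-3) = -26275/7019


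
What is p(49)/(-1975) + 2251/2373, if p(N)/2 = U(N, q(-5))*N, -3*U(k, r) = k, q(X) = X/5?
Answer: 8244107/4686675 ≈ 1.7591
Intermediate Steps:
q(X) = X/5 (q(X) = X*(⅕) = X/5)
U(k, r) = -k/3
p(N) = -2*N²/3 (p(N) = 2*((-N/3)*N) = 2*(-N²/3) = -2*N²/3)
p(49)/(-1975) + 2251/2373 = -⅔*49²/(-1975) + 2251/2373 = -⅔*2401*(-1/1975) + 2251*(1/2373) = -4802/3*(-1/1975) + 2251/2373 = 4802/5925 + 2251/2373 = 8244107/4686675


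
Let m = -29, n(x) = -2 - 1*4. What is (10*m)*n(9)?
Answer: 1740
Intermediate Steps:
n(x) = -6 (n(x) = -2 - 4 = -6)
(10*m)*n(9) = (10*(-29))*(-6) = -290*(-6) = 1740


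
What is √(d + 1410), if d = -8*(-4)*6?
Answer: 3*√178 ≈ 40.025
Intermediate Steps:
d = 192 (d = 32*6 = 192)
√(d + 1410) = √(192 + 1410) = √1602 = 3*√178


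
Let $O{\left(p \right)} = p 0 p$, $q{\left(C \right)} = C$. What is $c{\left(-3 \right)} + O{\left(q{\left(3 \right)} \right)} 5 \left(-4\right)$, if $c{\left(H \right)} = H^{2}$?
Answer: $9$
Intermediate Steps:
$O{\left(p \right)} = 0$ ($O{\left(p \right)} = 0 p = 0$)
$c{\left(-3 \right)} + O{\left(q{\left(3 \right)} \right)} 5 \left(-4\right) = \left(-3\right)^{2} + 0 \cdot 5 \left(-4\right) = 9 + 0 \left(-20\right) = 9 + 0 = 9$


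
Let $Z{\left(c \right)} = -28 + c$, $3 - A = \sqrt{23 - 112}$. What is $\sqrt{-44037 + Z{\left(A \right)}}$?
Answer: $\sqrt{-44062 - i \sqrt{89}} \approx 0.022 - 209.91 i$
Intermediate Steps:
$A = 3 - i \sqrt{89}$ ($A = 3 - \sqrt{23 - 112} = 3 - \sqrt{-89} = 3 - i \sqrt{89} \approx 3.0 - 9.434 i$)
$\sqrt{-44037 + Z{\left(A \right)}} = \sqrt{-44037 - \left(25 + i \sqrt{89}\right)} = \sqrt{-44062 - i \sqrt{89}}$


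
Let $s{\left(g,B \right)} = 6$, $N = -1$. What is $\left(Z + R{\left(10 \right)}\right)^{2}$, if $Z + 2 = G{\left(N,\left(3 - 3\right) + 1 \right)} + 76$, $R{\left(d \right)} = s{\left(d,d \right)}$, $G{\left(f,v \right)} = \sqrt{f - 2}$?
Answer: $\left(80 + i \sqrt{3}\right)^{2} \approx 6397.0 + 277.13 i$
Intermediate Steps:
$G{\left(f,v \right)} = \sqrt{-2 + f}$
$R{\left(d \right)} = 6$
$Z = 74 + i \sqrt{3}$ ($Z = -2 + \left(\sqrt{-2 - 1} + 76\right) = -2 + \left(\sqrt{-3} + 76\right) = -2 + \left(i \sqrt{3} + 76\right) = -2 + \left(76 + i \sqrt{3}\right) = 74 + i \sqrt{3} \approx 74.0 + 1.732 i$)
$\left(Z + R{\left(10 \right)}\right)^{2} = \left(\left(74 + i \sqrt{3}\right) + 6\right)^{2} = \left(80 + i \sqrt{3}\right)^{2}$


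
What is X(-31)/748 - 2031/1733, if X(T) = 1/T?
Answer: -47096561/40184804 ≈ -1.1720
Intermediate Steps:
X(-31)/748 - 2031/1733 = 1/(-31*748) - 2031/1733 = -1/31*1/748 - 2031*1/1733 = -1/23188 - 2031/1733 = -47096561/40184804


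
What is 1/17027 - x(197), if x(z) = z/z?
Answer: -17026/17027 ≈ -0.99994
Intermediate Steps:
x(z) = 1
1/17027 - x(197) = 1/17027 - 1*1 = 1/17027 - 1 = -17026/17027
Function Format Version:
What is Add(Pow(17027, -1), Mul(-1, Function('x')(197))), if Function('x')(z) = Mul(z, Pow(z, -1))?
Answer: Rational(-17026, 17027) ≈ -0.99994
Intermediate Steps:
Function('x')(z) = 1
Add(Pow(17027, -1), Mul(-1, Function('x')(197))) = Add(Pow(17027, -1), Mul(-1, 1)) = Add(Rational(1, 17027), -1) = Rational(-17026, 17027)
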